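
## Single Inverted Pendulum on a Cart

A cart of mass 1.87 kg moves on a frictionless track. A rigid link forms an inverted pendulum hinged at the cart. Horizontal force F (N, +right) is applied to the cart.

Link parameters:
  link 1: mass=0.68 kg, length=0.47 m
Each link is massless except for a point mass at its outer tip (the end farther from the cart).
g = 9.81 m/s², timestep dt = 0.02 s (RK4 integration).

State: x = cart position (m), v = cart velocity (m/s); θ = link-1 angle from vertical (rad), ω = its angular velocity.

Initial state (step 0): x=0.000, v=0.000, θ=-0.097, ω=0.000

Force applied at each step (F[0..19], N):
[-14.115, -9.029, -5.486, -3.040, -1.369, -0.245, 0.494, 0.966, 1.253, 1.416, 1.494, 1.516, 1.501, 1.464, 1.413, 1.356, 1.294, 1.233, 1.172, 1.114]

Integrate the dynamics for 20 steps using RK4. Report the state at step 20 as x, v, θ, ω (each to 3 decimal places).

apply F[0]=-14.115 → step 1: x=-0.001, v=-0.144, θ=-0.094, ω=0.264
apply F[1]=-9.029 → step 2: x=-0.005, v=-0.234, θ=-0.088, ω=0.417
apply F[2]=-5.486 → step 3: x=-0.010, v=-0.286, θ=-0.078, ω=0.494
apply F[3]=-3.040 → step 4: x=-0.016, v=-0.314, θ=-0.068, ω=0.521
apply F[4]=-1.369 → step 5: x=-0.023, v=-0.324, θ=-0.058, ω=0.516
apply F[5]=-0.245 → step 6: x=-0.029, v=-0.323, θ=-0.048, ω=0.492
apply F[6]=+0.494 → step 7: x=-0.036, v=-0.314, θ=-0.038, ω=0.456
apply F[7]=+0.966 → step 8: x=-0.042, v=-0.302, θ=-0.030, ω=0.415
apply F[8]=+1.253 → step 9: x=-0.048, v=-0.286, θ=-0.022, ω=0.372
apply F[9]=+1.416 → step 10: x=-0.053, v=-0.270, θ=-0.015, ω=0.329
apply F[10]=+1.494 → step 11: x=-0.058, v=-0.253, θ=-0.009, ω=0.289
apply F[11]=+1.516 → step 12: x=-0.063, v=-0.236, θ=-0.003, ω=0.251
apply F[12]=+1.501 → step 13: x=-0.068, v=-0.220, θ=0.001, ω=0.216
apply F[13]=+1.464 → step 14: x=-0.072, v=-0.205, θ=0.005, ω=0.185
apply F[14]=+1.413 → step 15: x=-0.076, v=-0.190, θ=0.009, ω=0.157
apply F[15]=+1.356 → step 16: x=-0.080, v=-0.177, θ=0.012, ω=0.132
apply F[16]=+1.294 → step 17: x=-0.083, v=-0.164, θ=0.014, ω=0.109
apply F[17]=+1.233 → step 18: x=-0.086, v=-0.152, θ=0.016, ω=0.090
apply F[18]=+1.172 → step 19: x=-0.089, v=-0.140, θ=0.018, ω=0.073
apply F[19]=+1.114 → step 20: x=-0.092, v=-0.130, θ=0.019, ω=0.058

Answer: x=-0.092, v=-0.130, θ=0.019, ω=0.058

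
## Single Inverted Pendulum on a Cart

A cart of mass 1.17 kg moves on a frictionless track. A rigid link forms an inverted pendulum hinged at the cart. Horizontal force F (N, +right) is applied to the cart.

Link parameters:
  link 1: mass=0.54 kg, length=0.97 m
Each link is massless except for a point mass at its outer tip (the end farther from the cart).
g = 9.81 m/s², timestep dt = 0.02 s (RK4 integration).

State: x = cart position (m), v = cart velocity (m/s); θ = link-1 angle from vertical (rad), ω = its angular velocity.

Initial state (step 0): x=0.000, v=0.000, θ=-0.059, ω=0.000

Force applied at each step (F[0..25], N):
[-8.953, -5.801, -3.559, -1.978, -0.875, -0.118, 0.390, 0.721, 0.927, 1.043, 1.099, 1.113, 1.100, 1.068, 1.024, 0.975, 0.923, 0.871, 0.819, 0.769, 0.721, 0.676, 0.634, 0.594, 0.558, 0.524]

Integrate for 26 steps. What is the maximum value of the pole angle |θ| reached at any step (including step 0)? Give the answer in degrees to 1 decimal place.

apply F[0]=-8.953 → step 1: x=-0.001, v=-0.148, θ=-0.058, ω=0.140
apply F[1]=-5.801 → step 2: x=-0.005, v=-0.242, θ=-0.054, ω=0.225
apply F[2]=-3.559 → step 3: x=-0.011, v=-0.298, θ=-0.049, ω=0.273
apply F[3]=-1.978 → step 4: x=-0.017, v=-0.327, θ=-0.043, ω=0.294
apply F[4]=-0.875 → step 5: x=-0.024, v=-0.339, θ=-0.037, ω=0.298
apply F[5]=-0.118 → step 6: x=-0.030, v=-0.338, θ=-0.032, ω=0.289
apply F[6]=+0.390 → step 7: x=-0.037, v=-0.328, θ=-0.026, ω=0.274
apply F[7]=+0.721 → step 8: x=-0.044, v=-0.314, θ=-0.021, ω=0.255
apply F[8]=+0.927 → step 9: x=-0.050, v=-0.296, θ=-0.016, ω=0.233
apply F[9]=+1.043 → step 10: x=-0.055, v=-0.277, θ=-0.011, ω=0.211
apply F[10]=+1.099 → step 11: x=-0.061, v=-0.258, θ=-0.007, ω=0.188
apply F[11]=+1.113 → step 12: x=-0.066, v=-0.238, θ=-0.004, ω=0.167
apply F[12]=+1.100 → step 13: x=-0.070, v=-0.219, θ=-0.001, ω=0.147
apply F[13]=+1.068 → step 14: x=-0.074, v=-0.201, θ=0.002, ω=0.129
apply F[14]=+1.024 → step 15: x=-0.078, v=-0.184, θ=0.005, ω=0.112
apply F[15]=+0.975 → step 16: x=-0.082, v=-0.168, θ=0.007, ω=0.096
apply F[16]=+0.923 → step 17: x=-0.085, v=-0.153, θ=0.008, ω=0.082
apply F[17]=+0.871 → step 18: x=-0.088, v=-0.139, θ=0.010, ω=0.069
apply F[18]=+0.819 → step 19: x=-0.091, v=-0.126, θ=0.011, ω=0.058
apply F[19]=+0.769 → step 20: x=-0.093, v=-0.113, θ=0.012, ω=0.048
apply F[20]=+0.721 → step 21: x=-0.095, v=-0.102, θ=0.013, ω=0.039
apply F[21]=+0.676 → step 22: x=-0.097, v=-0.092, θ=0.014, ω=0.031
apply F[22]=+0.634 → step 23: x=-0.099, v=-0.082, θ=0.014, ω=0.024
apply F[23]=+0.594 → step 24: x=-0.100, v=-0.074, θ=0.015, ω=0.018
apply F[24]=+0.558 → step 25: x=-0.102, v=-0.065, θ=0.015, ω=0.012
apply F[25]=+0.524 → step 26: x=-0.103, v=-0.058, θ=0.015, ω=0.008
Max |angle| over trajectory = 0.059 rad = 3.4°.

Answer: 3.4°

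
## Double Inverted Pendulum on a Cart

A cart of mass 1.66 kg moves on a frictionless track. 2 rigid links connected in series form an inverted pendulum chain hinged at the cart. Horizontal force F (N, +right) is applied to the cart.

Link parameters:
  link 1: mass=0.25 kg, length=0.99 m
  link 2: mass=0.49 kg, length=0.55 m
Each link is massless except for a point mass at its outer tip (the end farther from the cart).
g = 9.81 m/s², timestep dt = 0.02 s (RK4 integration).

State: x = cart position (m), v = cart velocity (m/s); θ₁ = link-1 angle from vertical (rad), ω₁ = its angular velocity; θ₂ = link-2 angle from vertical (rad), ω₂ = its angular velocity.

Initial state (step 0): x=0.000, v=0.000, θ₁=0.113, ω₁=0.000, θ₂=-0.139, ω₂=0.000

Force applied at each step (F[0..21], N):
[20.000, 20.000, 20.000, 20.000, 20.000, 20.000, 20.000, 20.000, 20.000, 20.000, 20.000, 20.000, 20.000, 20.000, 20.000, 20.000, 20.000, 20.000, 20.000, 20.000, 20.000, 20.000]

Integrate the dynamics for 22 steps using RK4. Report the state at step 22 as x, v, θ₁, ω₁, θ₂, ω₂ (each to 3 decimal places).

apply F[0]=+20.000 → step 1: x=0.002, v=0.231, θ₁=0.112, ω₁=-0.116, θ₂=-0.142, ω₂=-0.264
apply F[1]=+20.000 → step 2: x=0.009, v=0.463, θ₁=0.108, ω₁=-0.232, θ₂=-0.150, ω₂=-0.529
apply F[2]=+20.000 → step 3: x=0.021, v=0.695, θ₁=0.103, ω₁=-0.351, θ₂=-0.163, ω₂=-0.793
apply F[3]=+20.000 → step 4: x=0.037, v=0.927, θ₁=0.094, ω₁=-0.475, θ₂=-0.181, ω₂=-1.056
apply F[4]=+20.000 → step 5: x=0.058, v=1.162, θ₁=0.084, ω₁=-0.603, θ₂=-0.205, ω₂=-1.317
apply F[5]=+20.000 → step 6: x=0.084, v=1.397, θ₁=0.070, ω₁=-0.739, θ₂=-0.234, ω₂=-1.572
apply F[6]=+20.000 → step 7: x=0.114, v=1.634, θ₁=0.054, ω₁=-0.886, θ₂=-0.268, ω₂=-1.820
apply F[7]=+20.000 → step 8: x=0.149, v=1.872, θ₁=0.035, ω₁=-1.044, θ₂=-0.307, ω₂=-2.055
apply F[8]=+20.000 → step 9: x=0.189, v=2.112, θ₁=0.012, ω₁=-1.219, θ₂=-0.350, ω₂=-2.272
apply F[9]=+20.000 → step 10: x=0.233, v=2.353, θ₁=-0.014, ω₁=-1.412, θ₂=-0.397, ω₂=-2.464
apply F[10]=+20.000 → step 11: x=0.283, v=2.595, θ₁=-0.045, ω₁=-1.626, θ₂=-0.448, ω₂=-2.624
apply F[11]=+20.000 → step 12: x=0.337, v=2.837, θ₁=-0.079, ω₁=-1.864, θ₂=-0.502, ω₂=-2.743
apply F[12]=+20.000 → step 13: x=0.396, v=3.079, θ₁=-0.119, ω₁=-2.127, θ₂=-0.558, ω₂=-2.812
apply F[13]=+20.000 → step 14: x=0.460, v=3.321, θ₁=-0.165, ω₁=-2.419, θ₂=-0.614, ω₂=-2.822
apply F[14]=+20.000 → step 15: x=0.529, v=3.559, θ₁=-0.216, ω₁=-2.738, θ₂=-0.670, ω₂=-2.761
apply F[15]=+20.000 → step 16: x=0.603, v=3.794, θ₁=-0.274, ω₁=-3.085, θ₂=-0.724, ω₂=-2.621
apply F[16]=+20.000 → step 17: x=0.681, v=4.021, θ₁=-0.340, ω₁=-3.460, θ₂=-0.774, ω₂=-2.392
apply F[17]=+20.000 → step 18: x=0.763, v=4.238, θ₁=-0.413, ω₁=-3.861, θ₂=-0.819, ω₂=-2.068
apply F[18]=+20.000 → step 19: x=0.850, v=4.439, θ₁=-0.494, ω₁=-4.281, θ₂=-0.856, ω₂=-1.652
apply F[19]=+20.000 → step 20: x=0.941, v=4.616, θ₁=-0.584, ω₁=-4.711, θ₂=-0.885, ω₂=-1.164
apply F[20]=+20.000 → step 21: x=1.035, v=4.760, θ₁=-0.683, ω₁=-5.127, θ₂=-0.903, ω₂=-0.659
apply F[21]=+20.000 → step 22: x=1.131, v=4.864, θ₁=-0.789, ω₁=-5.490, θ₂=-0.912, ω₂=-0.239

Answer: x=1.131, v=4.864, θ₁=-0.789, ω₁=-5.490, θ₂=-0.912, ω₂=-0.239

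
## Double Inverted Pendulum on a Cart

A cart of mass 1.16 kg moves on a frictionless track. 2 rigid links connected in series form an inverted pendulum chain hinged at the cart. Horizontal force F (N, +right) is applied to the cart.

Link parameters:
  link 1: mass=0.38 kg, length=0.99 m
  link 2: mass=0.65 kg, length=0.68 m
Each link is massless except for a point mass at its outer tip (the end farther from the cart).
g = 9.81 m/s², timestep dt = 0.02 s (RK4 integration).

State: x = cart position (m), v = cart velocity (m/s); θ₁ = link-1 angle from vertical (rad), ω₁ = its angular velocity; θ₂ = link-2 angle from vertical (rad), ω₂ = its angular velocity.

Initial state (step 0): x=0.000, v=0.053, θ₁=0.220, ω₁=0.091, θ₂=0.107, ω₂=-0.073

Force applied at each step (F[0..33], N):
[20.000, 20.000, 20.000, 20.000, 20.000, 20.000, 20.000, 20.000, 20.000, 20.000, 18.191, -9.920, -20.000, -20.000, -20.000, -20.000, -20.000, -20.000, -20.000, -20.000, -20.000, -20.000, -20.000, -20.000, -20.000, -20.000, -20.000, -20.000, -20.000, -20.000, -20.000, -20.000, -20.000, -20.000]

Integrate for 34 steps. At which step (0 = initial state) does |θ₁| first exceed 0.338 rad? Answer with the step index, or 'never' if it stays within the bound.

Answer: 20

Derivation:
apply F[0]=+20.000 → step 1: x=0.004, v=0.349, θ₁=0.220, ω₁=-0.109, θ₂=0.104, ω₂=-0.187
apply F[1]=+20.000 → step 2: x=0.014, v=0.646, θ₁=0.216, ω₁=-0.309, θ₂=0.100, ω₂=-0.302
apply F[2]=+20.000 → step 3: x=0.030, v=0.945, θ₁=0.207, ω₁=-0.515, θ₂=0.092, ω₂=-0.414
apply F[3]=+20.000 → step 4: x=0.052, v=1.248, θ₁=0.195, ω₁=-0.728, θ₂=0.083, ω₂=-0.522
apply F[4]=+20.000 → step 5: x=0.080, v=1.555, θ₁=0.178, ω₁=-0.954, θ₂=0.072, ω₂=-0.621
apply F[5]=+20.000 → step 6: x=0.114, v=1.868, θ₁=0.157, ω₁=-1.195, θ₂=0.058, ω₂=-0.709
apply F[6]=+20.000 → step 7: x=0.155, v=2.188, θ₁=0.130, ω₁=-1.455, θ₂=0.043, ω₂=-0.783
apply F[7]=+20.000 → step 8: x=0.202, v=2.515, θ₁=0.098, ω₁=-1.737, θ₂=0.027, ω₂=-0.838
apply F[8]=+20.000 → step 9: x=0.255, v=2.849, θ₁=0.061, ω₁=-2.043, θ₂=0.010, ω₂=-0.874
apply F[9]=+20.000 → step 10: x=0.316, v=3.190, θ₁=0.017, ω₁=-2.372, θ₂=-0.008, ω₂=-0.890
apply F[10]=+18.191 → step 11: x=0.383, v=3.504, θ₁=-0.034, ω₁=-2.690, θ₂=-0.026, ω₂=-0.893
apply F[11]=-9.920 → step 12: x=0.451, v=3.337, θ₁=-0.086, ω₁=-2.536, θ₂=-0.043, ω₂=-0.886
apply F[12]=-20.000 → step 13: x=0.514, v=3.003, θ₁=-0.134, ω₁=-2.234, θ₂=-0.061, ω₂=-0.859
apply F[13]=-20.000 → step 14: x=0.571, v=2.679, θ₁=-0.176, ω₁=-1.962, θ₂=-0.078, ω₂=-0.808
apply F[14]=-20.000 → step 15: x=0.622, v=2.364, θ₁=-0.213, ω₁=-1.722, θ₂=-0.093, ω₂=-0.731
apply F[15]=-20.000 → step 16: x=0.666, v=2.060, θ₁=-0.245, ω₁=-1.510, θ₂=-0.107, ω₂=-0.629
apply F[16]=-20.000 → step 17: x=0.704, v=1.764, θ₁=-0.273, ω₁=-1.326, θ₂=-0.118, ω₂=-0.503
apply F[17]=-20.000 → step 18: x=0.736, v=1.476, θ₁=-0.298, ω₁=-1.165, θ₂=-0.127, ω₂=-0.356
apply F[18]=-20.000 → step 19: x=0.763, v=1.195, θ₁=-0.320, ω₁=-1.026, θ₂=-0.132, ω₂=-0.189
apply F[19]=-20.000 → step 20: x=0.784, v=0.919, θ₁=-0.339, ω₁=-0.907, θ₂=-0.134, ω₂=-0.001
apply F[20]=-20.000 → step 21: x=0.800, v=0.648, θ₁=-0.356, ω₁=-0.804, θ₂=-0.132, ω₂=0.205
apply F[21]=-20.000 → step 22: x=0.810, v=0.380, θ₁=-0.372, ω₁=-0.717, θ₂=-0.126, ω₂=0.431
apply F[22]=-20.000 → step 23: x=0.815, v=0.115, θ₁=-0.385, ω₁=-0.643, θ₂=-0.115, ω₂=0.677
apply F[23]=-20.000 → step 24: x=0.815, v=-0.150, θ₁=-0.397, ω₁=-0.581, θ₂=-0.099, ω₂=0.942
apply F[24]=-20.000 → step 25: x=0.809, v=-0.414, θ₁=-0.408, ω₁=-0.527, θ₂=-0.077, ω₂=1.227
apply F[25]=-20.000 → step 26: x=0.798, v=-0.680, θ₁=-0.418, ω₁=-0.478, θ₂=-0.049, ω₂=1.529
apply F[26]=-20.000 → step 27: x=0.782, v=-0.948, θ₁=-0.428, ω₁=-0.431, θ₂=-0.016, ω₂=1.848
apply F[27]=-20.000 → step 28: x=0.760, v=-1.220, θ₁=-0.436, ω₁=-0.380, θ₂=0.025, ω₂=2.179
apply F[28]=-20.000 → step 29: x=0.733, v=-1.496, θ₁=-0.443, ω₁=-0.320, θ₂=0.072, ω₂=2.519
apply F[29]=-20.000 → step 30: x=0.700, v=-1.777, θ₁=-0.448, ω₁=-0.244, θ₂=0.125, ω₂=2.863
apply F[30]=-20.000 → step 31: x=0.662, v=-2.063, θ₁=-0.452, ω₁=-0.147, θ₂=0.186, ω₂=3.206
apply F[31]=-20.000 → step 32: x=0.618, v=-2.355, θ₁=-0.454, ω₁=-0.022, θ₂=0.254, ω₂=3.546
apply F[32]=-20.000 → step 33: x=0.568, v=-2.652, θ₁=-0.453, ω₁=0.136, θ₂=0.328, ω₂=3.878
apply F[33]=-20.000 → step 34: x=0.512, v=-2.954, θ₁=-0.448, ω₁=0.332, θ₂=0.409, ω₂=4.199
|θ₁| = 0.339 > 0.338 first at step 20.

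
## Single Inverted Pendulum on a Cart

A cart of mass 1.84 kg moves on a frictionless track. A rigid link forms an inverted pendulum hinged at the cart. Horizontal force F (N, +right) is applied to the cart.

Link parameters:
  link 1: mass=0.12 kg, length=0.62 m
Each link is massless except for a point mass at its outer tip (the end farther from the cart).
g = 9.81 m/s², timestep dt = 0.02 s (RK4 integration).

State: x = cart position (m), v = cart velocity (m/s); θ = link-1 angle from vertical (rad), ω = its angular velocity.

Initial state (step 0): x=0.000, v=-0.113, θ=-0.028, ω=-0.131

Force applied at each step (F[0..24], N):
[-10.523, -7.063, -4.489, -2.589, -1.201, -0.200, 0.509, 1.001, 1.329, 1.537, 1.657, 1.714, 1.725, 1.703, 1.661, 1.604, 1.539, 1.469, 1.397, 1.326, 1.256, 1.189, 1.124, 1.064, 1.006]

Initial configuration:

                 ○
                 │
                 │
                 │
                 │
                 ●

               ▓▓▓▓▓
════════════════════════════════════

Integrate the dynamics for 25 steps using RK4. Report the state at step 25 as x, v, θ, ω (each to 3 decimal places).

Answer: x=-0.135, v=-0.120, θ=0.035, ω=-0.015

Derivation:
apply F[0]=-10.523 → step 1: x=-0.003, v=-0.227, θ=-0.029, ω=0.044
apply F[1]=-7.063 → step 2: x=-0.009, v=-0.303, θ=-0.027, ω=0.158
apply F[2]=-4.489 → step 3: x=-0.015, v=-0.352, θ=-0.023, ω=0.228
apply F[3]=-2.589 → step 4: x=-0.023, v=-0.380, θ=-0.018, ω=0.267
apply F[4]=-1.201 → step 5: x=-0.030, v=-0.393, θ=-0.013, ω=0.283
apply F[5]=-0.200 → step 6: x=-0.038, v=-0.395, θ=-0.007, ω=0.283
apply F[6]=+0.509 → step 7: x=-0.046, v=-0.389, θ=-0.001, ω=0.273
apply F[7]=+1.001 → step 8: x=-0.054, v=-0.378, θ=0.004, ω=0.255
apply F[8]=+1.329 → step 9: x=-0.061, v=-0.364, θ=0.009, ω=0.234
apply F[9]=+1.537 → step 10: x=-0.068, v=-0.347, θ=0.013, ω=0.211
apply F[10]=+1.657 → step 11: x=-0.075, v=-0.329, θ=0.017, ω=0.187
apply F[11]=+1.714 → step 12: x=-0.081, v=-0.311, θ=0.021, ω=0.164
apply F[12]=+1.725 → step 13: x=-0.087, v=-0.293, θ=0.024, ω=0.141
apply F[13]=+1.703 → step 14: x=-0.093, v=-0.274, θ=0.026, ω=0.119
apply F[14]=+1.661 → step 15: x=-0.098, v=-0.257, θ=0.029, ω=0.100
apply F[15]=+1.604 → step 16: x=-0.103, v=-0.240, θ=0.030, ω=0.081
apply F[16]=+1.539 → step 17: x=-0.108, v=-0.223, θ=0.032, ω=0.065
apply F[17]=+1.469 → step 18: x=-0.112, v=-0.208, θ=0.033, ω=0.050
apply F[18]=+1.397 → step 19: x=-0.116, v=-0.193, θ=0.034, ω=0.037
apply F[19]=+1.326 → step 20: x=-0.120, v=-0.179, θ=0.034, ω=0.025
apply F[20]=+1.256 → step 21: x=-0.123, v=-0.166, θ=0.035, ω=0.015
apply F[21]=+1.189 → step 22: x=-0.127, v=-0.153, θ=0.035, ω=0.006
apply F[22]=+1.124 → step 23: x=-0.130, v=-0.142, θ=0.035, ω=-0.002
apply F[23]=+1.064 → step 24: x=-0.132, v=-0.131, θ=0.035, ω=-0.009
apply F[24]=+1.006 → step 25: x=-0.135, v=-0.120, θ=0.035, ω=-0.015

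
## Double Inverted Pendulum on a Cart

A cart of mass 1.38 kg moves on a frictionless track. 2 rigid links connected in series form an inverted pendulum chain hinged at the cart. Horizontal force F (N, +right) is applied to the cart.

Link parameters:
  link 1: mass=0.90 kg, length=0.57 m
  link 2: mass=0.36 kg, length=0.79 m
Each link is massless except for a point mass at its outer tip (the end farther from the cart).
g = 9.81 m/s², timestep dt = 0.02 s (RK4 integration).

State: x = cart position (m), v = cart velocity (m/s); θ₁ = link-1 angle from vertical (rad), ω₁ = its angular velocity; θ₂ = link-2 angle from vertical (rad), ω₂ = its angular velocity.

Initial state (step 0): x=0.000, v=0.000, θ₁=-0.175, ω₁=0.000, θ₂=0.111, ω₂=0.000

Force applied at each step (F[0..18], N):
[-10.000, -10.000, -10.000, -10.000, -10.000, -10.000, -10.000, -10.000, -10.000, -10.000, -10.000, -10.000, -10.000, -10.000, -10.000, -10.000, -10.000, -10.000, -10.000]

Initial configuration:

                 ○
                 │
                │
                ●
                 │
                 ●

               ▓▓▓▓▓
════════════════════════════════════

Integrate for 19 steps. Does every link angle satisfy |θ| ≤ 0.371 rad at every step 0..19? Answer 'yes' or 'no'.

Answer: no

Derivation:
apply F[0]=-10.000 → step 1: x=-0.001, v=-0.112, θ₁=-0.174, ω₁=0.095, θ₂=0.112, ω₂=0.103
apply F[1]=-10.000 → step 2: x=-0.004, v=-0.225, θ₁=-0.171, ω₁=0.191, θ₂=0.115, ω₂=0.206
apply F[2]=-10.000 → step 3: x=-0.010, v=-0.338, θ₁=-0.166, ω₁=0.291, θ₂=0.120, ω₂=0.309
apply F[3]=-10.000 → step 4: x=-0.018, v=-0.453, θ₁=-0.160, ω₁=0.395, θ₂=0.127, ω₂=0.411
apply F[4]=-10.000 → step 5: x=-0.028, v=-0.569, θ₁=-0.151, ω₁=0.506, θ₂=0.137, ω₂=0.512
apply F[5]=-10.000 → step 6: x=-0.041, v=-0.688, θ₁=-0.139, ω₁=0.624, θ₂=0.148, ω₂=0.613
apply F[6]=-10.000 → step 7: x=-0.056, v=-0.809, θ₁=-0.126, ω₁=0.753, θ₂=0.161, ω₂=0.711
apply F[7]=-10.000 → step 8: x=-0.073, v=-0.933, θ₁=-0.109, ω₁=0.894, θ₂=0.176, ω₂=0.808
apply F[8]=-10.000 → step 9: x=-0.093, v=-1.061, θ₁=-0.090, ω₁=1.049, θ₂=0.193, ω₂=0.901
apply F[9]=-10.000 → step 10: x=-0.116, v=-1.193, θ₁=-0.067, ω₁=1.220, θ₂=0.212, ω₂=0.991
apply F[10]=-10.000 → step 11: x=-0.141, v=-1.329, θ₁=-0.041, ω₁=1.411, θ₂=0.233, ω₂=1.075
apply F[11]=-10.000 → step 12: x=-0.169, v=-1.470, θ₁=-0.010, ω₁=1.622, θ₂=0.255, ω₂=1.152
apply F[12]=-10.000 → step 13: x=-0.200, v=-1.616, θ₁=0.024, ω₁=1.857, θ₂=0.279, ω₂=1.221
apply F[13]=-10.000 → step 14: x=-0.234, v=-1.766, θ₁=0.064, ω₁=2.116, θ₂=0.304, ω₂=1.280
apply F[14]=-10.000 → step 15: x=-0.270, v=-1.920, θ₁=0.109, ω₁=2.399, θ₂=0.330, ω₂=1.326
apply F[15]=-10.000 → step 16: x=-0.310, v=-2.076, θ₁=0.160, ω₁=2.706, θ₂=0.357, ω₂=1.359
apply F[16]=-10.000 → step 17: x=-0.353, v=-2.231, θ₁=0.217, ω₁=3.033, θ₂=0.384, ω₂=1.379
apply F[17]=-10.000 → step 18: x=-0.400, v=-2.382, θ₁=0.282, ω₁=3.374, θ₂=0.412, ω₂=1.386
apply F[18]=-10.000 → step 19: x=-0.449, v=-2.524, θ₁=0.352, ω₁=3.720, θ₂=0.440, ω₂=1.385
Max |angle| over trajectory = 0.440 rad; bound = 0.371 → exceeded.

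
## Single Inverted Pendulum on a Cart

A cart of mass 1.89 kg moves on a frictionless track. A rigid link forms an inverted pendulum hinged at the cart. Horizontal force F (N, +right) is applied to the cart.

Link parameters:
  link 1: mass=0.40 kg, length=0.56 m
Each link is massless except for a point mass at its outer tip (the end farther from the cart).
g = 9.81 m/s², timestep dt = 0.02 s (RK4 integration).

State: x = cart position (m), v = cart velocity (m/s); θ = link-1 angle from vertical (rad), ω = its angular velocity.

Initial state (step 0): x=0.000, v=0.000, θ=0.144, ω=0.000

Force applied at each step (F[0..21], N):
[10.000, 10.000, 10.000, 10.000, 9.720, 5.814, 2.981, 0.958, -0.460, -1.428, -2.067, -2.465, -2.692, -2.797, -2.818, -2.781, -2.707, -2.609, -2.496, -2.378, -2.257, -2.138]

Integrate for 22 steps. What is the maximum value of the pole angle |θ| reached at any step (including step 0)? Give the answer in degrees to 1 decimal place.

apply F[0]=+10.000 → step 1: x=0.001, v=0.100, θ=0.143, ω=-0.126
apply F[1]=+10.000 → step 2: x=0.004, v=0.199, θ=0.139, ω=-0.253
apply F[2]=+10.000 → step 3: x=0.009, v=0.299, θ=0.133, ω=-0.382
apply F[3]=+10.000 → step 4: x=0.016, v=0.399, θ=0.124, ω=-0.515
apply F[4]=+9.720 → step 5: x=0.025, v=0.497, θ=0.112, ω=-0.647
apply F[5]=+5.814 → step 6: x=0.035, v=0.554, θ=0.098, ω=-0.711
apply F[6]=+2.981 → step 7: x=0.047, v=0.582, θ=0.084, ω=-0.729
apply F[7]=+0.958 → step 8: x=0.058, v=0.589, θ=0.070, ω=-0.715
apply F[8]=-0.460 → step 9: x=0.070, v=0.582, θ=0.056, ω=-0.679
apply F[9]=-1.428 → step 10: x=0.082, v=0.565, θ=0.043, ω=-0.632
apply F[10]=-2.067 → step 11: x=0.093, v=0.541, θ=0.031, ω=-0.577
apply F[11]=-2.465 → step 12: x=0.103, v=0.514, θ=0.020, ω=-0.520
apply F[12]=-2.692 → step 13: x=0.113, v=0.485, θ=0.010, ω=-0.463
apply F[13]=-2.797 → step 14: x=0.123, v=0.455, θ=0.001, ω=-0.408
apply F[14]=-2.818 → step 15: x=0.131, v=0.426, θ=-0.007, ω=-0.356
apply F[15]=-2.781 → step 16: x=0.140, v=0.397, θ=-0.013, ω=-0.308
apply F[16]=-2.707 → step 17: x=0.147, v=0.369, θ=-0.019, ω=-0.263
apply F[17]=-2.609 → step 18: x=0.154, v=0.342, θ=-0.024, ω=-0.223
apply F[18]=-2.496 → step 19: x=0.161, v=0.317, θ=-0.028, ω=-0.187
apply F[19]=-2.378 → step 20: x=0.167, v=0.293, θ=-0.031, ω=-0.155
apply F[20]=-2.257 → step 21: x=0.173, v=0.270, θ=-0.034, ω=-0.126
apply F[21]=-2.138 → step 22: x=0.178, v=0.249, θ=-0.036, ω=-0.101
Max |angle| over trajectory = 0.144 rad = 8.3°.

Answer: 8.3°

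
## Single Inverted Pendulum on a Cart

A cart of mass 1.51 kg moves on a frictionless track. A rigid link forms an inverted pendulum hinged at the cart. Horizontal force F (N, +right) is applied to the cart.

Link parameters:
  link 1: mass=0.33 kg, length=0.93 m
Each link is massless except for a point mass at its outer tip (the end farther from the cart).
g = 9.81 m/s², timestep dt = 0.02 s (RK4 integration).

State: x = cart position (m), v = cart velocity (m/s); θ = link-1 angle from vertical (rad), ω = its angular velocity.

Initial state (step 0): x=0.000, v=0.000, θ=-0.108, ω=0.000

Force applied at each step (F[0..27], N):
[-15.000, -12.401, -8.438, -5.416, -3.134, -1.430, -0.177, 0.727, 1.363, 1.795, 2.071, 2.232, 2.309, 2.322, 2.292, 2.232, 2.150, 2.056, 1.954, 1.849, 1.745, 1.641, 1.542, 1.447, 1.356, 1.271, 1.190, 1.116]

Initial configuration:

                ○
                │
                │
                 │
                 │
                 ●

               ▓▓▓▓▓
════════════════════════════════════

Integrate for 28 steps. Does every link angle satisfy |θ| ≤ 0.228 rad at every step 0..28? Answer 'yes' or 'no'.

Answer: yes

Derivation:
apply F[0]=-15.000 → step 1: x=-0.002, v=-0.194, θ=-0.106, ω=0.184
apply F[1]=-12.401 → step 2: x=-0.007, v=-0.353, θ=-0.101, ω=0.333
apply F[2]=-8.438 → step 3: x=-0.016, v=-0.461, θ=-0.093, ω=0.428
apply F[3]=-5.416 → step 4: x=-0.025, v=-0.528, θ=-0.084, ω=0.482
apply F[4]=-3.134 → step 5: x=-0.036, v=-0.567, θ=-0.074, ω=0.506
apply F[5]=-1.430 → step 6: x=-0.048, v=-0.583, θ=-0.064, ω=0.508
apply F[6]=-0.177 → step 7: x=-0.060, v=-0.583, θ=-0.054, ω=0.496
apply F[7]=+0.727 → step 8: x=-0.071, v=-0.571, θ=-0.045, ω=0.473
apply F[8]=+1.363 → step 9: x=-0.082, v=-0.551, θ=-0.035, ω=0.443
apply F[9]=+1.795 → step 10: x=-0.093, v=-0.526, θ=-0.027, ω=0.410
apply F[10]=+2.071 → step 11: x=-0.103, v=-0.498, θ=-0.019, ω=0.374
apply F[11]=+2.232 → step 12: x=-0.113, v=-0.467, θ=-0.012, ω=0.338
apply F[12]=+2.309 → step 13: x=-0.122, v=-0.436, θ=-0.006, ω=0.303
apply F[13]=+2.322 → step 14: x=-0.130, v=-0.406, θ=0.000, ω=0.270
apply F[14]=+2.292 → step 15: x=-0.138, v=-0.375, θ=0.005, ω=0.238
apply F[15]=+2.232 → step 16: x=-0.145, v=-0.346, θ=0.010, ω=0.208
apply F[16]=+2.150 → step 17: x=-0.152, v=-0.318, θ=0.014, ω=0.180
apply F[17]=+2.056 → step 18: x=-0.158, v=-0.292, θ=0.017, ω=0.155
apply F[18]=+1.954 → step 19: x=-0.164, v=-0.266, θ=0.020, ω=0.132
apply F[19]=+1.849 → step 20: x=-0.169, v=-0.243, θ=0.022, ω=0.111
apply F[20]=+1.745 → step 21: x=-0.173, v=-0.221, θ=0.024, ω=0.092
apply F[21]=+1.641 → step 22: x=-0.178, v=-0.200, θ=0.026, ω=0.075
apply F[22]=+1.542 → step 23: x=-0.181, v=-0.181, θ=0.027, ω=0.060
apply F[23]=+1.447 → step 24: x=-0.185, v=-0.163, θ=0.028, ω=0.047
apply F[24]=+1.356 → step 25: x=-0.188, v=-0.146, θ=0.029, ω=0.035
apply F[25]=+1.271 → step 26: x=-0.191, v=-0.131, θ=0.030, ω=0.024
apply F[26]=+1.190 → step 27: x=-0.193, v=-0.116, θ=0.030, ω=0.015
apply F[27]=+1.116 → step 28: x=-0.195, v=-0.103, θ=0.030, ω=0.007
Max |angle| over trajectory = 0.108 rad; bound = 0.228 → within bound.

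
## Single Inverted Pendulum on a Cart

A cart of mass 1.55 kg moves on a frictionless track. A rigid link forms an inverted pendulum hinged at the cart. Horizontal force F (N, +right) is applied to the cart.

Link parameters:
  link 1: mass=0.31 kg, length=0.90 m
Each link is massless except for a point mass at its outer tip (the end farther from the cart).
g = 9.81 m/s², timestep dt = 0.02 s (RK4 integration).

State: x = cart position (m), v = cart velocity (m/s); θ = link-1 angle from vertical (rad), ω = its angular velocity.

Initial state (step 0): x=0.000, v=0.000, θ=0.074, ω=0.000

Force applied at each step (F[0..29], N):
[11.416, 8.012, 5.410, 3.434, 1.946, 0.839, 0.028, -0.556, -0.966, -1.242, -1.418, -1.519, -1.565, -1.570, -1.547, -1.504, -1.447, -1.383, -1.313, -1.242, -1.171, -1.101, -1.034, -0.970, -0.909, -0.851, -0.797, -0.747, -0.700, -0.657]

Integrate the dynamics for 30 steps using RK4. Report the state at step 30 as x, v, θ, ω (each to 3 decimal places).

apply F[0]=+11.416 → step 1: x=0.001, v=0.144, θ=0.073, ω=-0.144
apply F[1]=+8.012 → step 2: x=0.005, v=0.245, θ=0.069, ω=-0.240
apply F[2]=+5.410 → step 3: x=0.011, v=0.312, θ=0.063, ω=-0.300
apply F[3]=+3.434 → step 4: x=0.018, v=0.354, θ=0.057, ω=-0.333
apply F[4]=+1.946 → step 5: x=0.025, v=0.377, θ=0.050, ω=-0.347
apply F[5]=+0.839 → step 6: x=0.032, v=0.386, θ=0.043, ω=-0.347
apply F[6]=+0.028 → step 7: x=0.040, v=0.385, θ=0.036, ω=-0.337
apply F[7]=-0.556 → step 8: x=0.048, v=0.376, θ=0.030, ω=-0.320
apply F[8]=-0.966 → step 9: x=0.055, v=0.363, θ=0.024, ω=-0.300
apply F[9]=-1.242 → step 10: x=0.062, v=0.346, θ=0.018, ω=-0.276
apply F[10]=-1.418 → step 11: x=0.069, v=0.327, θ=0.013, ω=-0.252
apply F[11]=-1.519 → step 12: x=0.075, v=0.307, θ=0.008, ω=-0.228
apply F[12]=-1.565 → step 13: x=0.081, v=0.287, θ=0.004, ω=-0.204
apply F[13]=-1.570 → step 14: x=0.087, v=0.266, θ=-0.000, ω=-0.181
apply F[14]=-1.547 → step 15: x=0.092, v=0.246, θ=-0.004, ω=-0.159
apply F[15]=-1.504 → step 16: x=0.097, v=0.227, θ=-0.007, ω=-0.139
apply F[16]=-1.447 → step 17: x=0.101, v=0.209, θ=-0.009, ω=-0.120
apply F[17]=-1.383 → step 18: x=0.105, v=0.191, θ=-0.012, ω=-0.103
apply F[18]=-1.313 → step 19: x=0.109, v=0.175, θ=-0.013, ω=-0.088
apply F[19]=-1.242 → step 20: x=0.112, v=0.160, θ=-0.015, ω=-0.074
apply F[20]=-1.171 → step 21: x=0.115, v=0.145, θ=-0.016, ω=-0.061
apply F[21]=-1.101 → step 22: x=0.118, v=0.132, θ=-0.018, ω=-0.050
apply F[22]=-1.034 → step 23: x=0.120, v=0.119, θ=-0.018, ω=-0.039
apply F[23]=-0.970 → step 24: x=0.123, v=0.107, θ=-0.019, ω=-0.030
apply F[24]=-0.909 → step 25: x=0.125, v=0.096, θ=-0.020, ω=-0.023
apply F[25]=-0.851 → step 26: x=0.127, v=0.086, θ=-0.020, ω=-0.015
apply F[26]=-0.797 → step 27: x=0.128, v=0.076, θ=-0.020, ω=-0.009
apply F[27]=-0.747 → step 28: x=0.130, v=0.068, θ=-0.020, ω=-0.004
apply F[28]=-0.700 → step 29: x=0.131, v=0.059, θ=-0.020, ω=0.001
apply F[29]=-0.657 → step 30: x=0.132, v=0.052, θ=-0.020, ω=0.005

Answer: x=0.132, v=0.052, θ=-0.020, ω=0.005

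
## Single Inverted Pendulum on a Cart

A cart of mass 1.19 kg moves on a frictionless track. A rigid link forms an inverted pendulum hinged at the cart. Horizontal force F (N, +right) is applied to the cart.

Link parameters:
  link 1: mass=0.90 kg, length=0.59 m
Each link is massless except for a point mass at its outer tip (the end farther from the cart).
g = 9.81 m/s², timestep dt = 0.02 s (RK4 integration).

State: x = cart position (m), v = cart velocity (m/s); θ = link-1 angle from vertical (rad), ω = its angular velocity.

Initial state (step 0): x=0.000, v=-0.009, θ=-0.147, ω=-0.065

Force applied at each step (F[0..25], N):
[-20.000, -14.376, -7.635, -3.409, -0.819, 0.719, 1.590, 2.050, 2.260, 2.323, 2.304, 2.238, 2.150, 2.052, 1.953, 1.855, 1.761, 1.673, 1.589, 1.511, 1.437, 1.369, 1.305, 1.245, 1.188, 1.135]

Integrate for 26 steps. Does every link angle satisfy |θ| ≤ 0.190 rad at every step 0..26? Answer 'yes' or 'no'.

Answer: yes

Derivation:
apply F[0]=-20.000 → step 1: x=-0.003, v=-0.319, θ=-0.144, ω=0.406
apply F[1]=-14.376 → step 2: x=-0.012, v=-0.537, θ=-0.132, ω=0.727
apply F[2]=-7.635 → step 3: x=-0.024, v=-0.647, θ=-0.116, ω=0.870
apply F[3]=-3.409 → step 4: x=-0.037, v=-0.689, θ=-0.099, ω=0.905
apply F[4]=-0.819 → step 5: x=-0.051, v=-0.690, θ=-0.081, ω=0.877
apply F[5]=+0.719 → step 6: x=-0.064, v=-0.668, θ=-0.064, ω=0.815
apply F[6]=+1.590 → step 7: x=-0.077, v=-0.633, θ=-0.048, ω=0.738
apply F[7]=+2.050 → step 8: x=-0.090, v=-0.593, θ=-0.034, ω=0.656
apply F[8]=+2.260 → step 9: x=-0.101, v=-0.551, θ=-0.022, ω=0.576
apply F[9]=+2.323 → step 10: x=-0.112, v=-0.509, θ=-0.011, ω=0.500
apply F[10]=+2.304 → step 11: x=-0.121, v=-0.470, θ=-0.002, ω=0.430
apply F[11]=+2.238 → step 12: x=-0.130, v=-0.432, θ=0.006, ω=0.368
apply F[12]=+2.150 → step 13: x=-0.139, v=-0.397, θ=0.013, ω=0.312
apply F[13]=+2.052 → step 14: x=-0.146, v=-0.365, θ=0.018, ω=0.263
apply F[14]=+1.953 → step 15: x=-0.153, v=-0.336, θ=0.023, ω=0.219
apply F[15]=+1.855 → step 16: x=-0.160, v=-0.308, θ=0.027, ω=0.181
apply F[16]=+1.761 → step 17: x=-0.166, v=-0.283, θ=0.031, ω=0.148
apply F[17]=+1.673 → step 18: x=-0.171, v=-0.260, θ=0.033, ω=0.119
apply F[18]=+1.589 → step 19: x=-0.176, v=-0.238, θ=0.035, ω=0.094
apply F[19]=+1.511 → step 20: x=-0.181, v=-0.218, θ=0.037, ω=0.072
apply F[20]=+1.437 → step 21: x=-0.185, v=-0.199, θ=0.038, ω=0.053
apply F[21]=+1.369 → step 22: x=-0.189, v=-0.182, θ=0.039, ω=0.037
apply F[22]=+1.305 → step 23: x=-0.192, v=-0.166, θ=0.040, ω=0.023
apply F[23]=+1.245 → step 24: x=-0.195, v=-0.151, θ=0.040, ω=0.011
apply F[24]=+1.188 → step 25: x=-0.198, v=-0.137, θ=0.040, ω=0.000
apply F[25]=+1.135 → step 26: x=-0.201, v=-0.124, θ=0.040, ω=-0.008
Max |angle| over trajectory = 0.147 rad; bound = 0.190 → within bound.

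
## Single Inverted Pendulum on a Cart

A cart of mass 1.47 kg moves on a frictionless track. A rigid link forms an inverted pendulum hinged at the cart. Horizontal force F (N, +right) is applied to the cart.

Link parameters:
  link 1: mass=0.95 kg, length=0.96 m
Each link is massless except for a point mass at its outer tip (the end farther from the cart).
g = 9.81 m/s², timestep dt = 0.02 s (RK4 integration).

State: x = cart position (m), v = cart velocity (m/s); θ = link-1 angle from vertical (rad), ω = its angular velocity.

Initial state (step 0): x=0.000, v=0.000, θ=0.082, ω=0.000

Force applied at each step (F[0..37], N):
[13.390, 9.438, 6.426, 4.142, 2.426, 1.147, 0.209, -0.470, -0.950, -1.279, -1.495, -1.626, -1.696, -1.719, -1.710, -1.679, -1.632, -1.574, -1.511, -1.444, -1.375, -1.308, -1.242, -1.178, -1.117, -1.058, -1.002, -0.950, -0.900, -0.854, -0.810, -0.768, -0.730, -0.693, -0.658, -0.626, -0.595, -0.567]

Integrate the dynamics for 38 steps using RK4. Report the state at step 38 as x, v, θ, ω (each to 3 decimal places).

apply F[0]=+13.390 → step 1: x=0.002, v=0.171, θ=0.080, ω=-0.161
apply F[1]=+9.438 → step 2: x=0.006, v=0.289, θ=0.076, ω=-0.268
apply F[2]=+6.426 → step 3: x=0.013, v=0.367, θ=0.070, ω=-0.334
apply F[3]=+4.142 → step 4: x=0.021, v=0.415, θ=0.063, ω=-0.370
apply F[4]=+2.426 → step 5: x=0.029, v=0.441, θ=0.056, ω=-0.384
apply F[5]=+1.147 → step 6: x=0.038, v=0.450, θ=0.048, ω=-0.383
apply F[6]=+0.209 → step 7: x=0.047, v=0.447, θ=0.040, ω=-0.372
apply F[7]=-0.470 → step 8: x=0.056, v=0.436, θ=0.033, ω=-0.353
apply F[8]=-0.950 → step 9: x=0.065, v=0.420, θ=0.026, ω=-0.329
apply F[9]=-1.279 → step 10: x=0.073, v=0.399, θ=0.020, ω=-0.303
apply F[10]=-1.495 → step 11: x=0.080, v=0.377, θ=0.014, ω=-0.277
apply F[11]=-1.626 → step 12: x=0.088, v=0.353, θ=0.009, ω=-0.250
apply F[12]=-1.696 → step 13: x=0.095, v=0.329, θ=0.004, ω=-0.224
apply F[13]=-1.719 → step 14: x=0.101, v=0.306, θ=-0.000, ω=-0.198
apply F[14]=-1.710 → step 15: x=0.107, v=0.283, θ=-0.004, ω=-0.175
apply F[15]=-1.679 → step 16: x=0.112, v=0.261, θ=-0.007, ω=-0.153
apply F[16]=-1.632 → step 17: x=0.117, v=0.239, θ=-0.010, ω=-0.133
apply F[17]=-1.574 → step 18: x=0.122, v=0.219, θ=-0.012, ω=-0.114
apply F[18]=-1.511 → step 19: x=0.126, v=0.201, θ=-0.015, ω=-0.097
apply F[19]=-1.444 → step 20: x=0.130, v=0.183, θ=-0.016, ω=-0.082
apply F[20]=-1.375 → step 21: x=0.133, v=0.166, θ=-0.018, ω=-0.068
apply F[21]=-1.308 → step 22: x=0.137, v=0.151, θ=-0.019, ω=-0.056
apply F[22]=-1.242 → step 23: x=0.139, v=0.137, θ=-0.020, ω=-0.045
apply F[23]=-1.178 → step 24: x=0.142, v=0.123, θ=-0.021, ω=-0.035
apply F[24]=-1.117 → step 25: x=0.144, v=0.111, θ=-0.021, ω=-0.026
apply F[25]=-1.058 → step 26: x=0.146, v=0.099, θ=-0.022, ω=-0.019
apply F[26]=-1.002 → step 27: x=0.148, v=0.088, θ=-0.022, ω=-0.012
apply F[27]=-0.950 → step 28: x=0.150, v=0.078, θ=-0.022, ω=-0.006
apply F[28]=-0.900 → step 29: x=0.151, v=0.069, θ=-0.022, ω=-0.001
apply F[29]=-0.854 → step 30: x=0.153, v=0.060, θ=-0.022, ω=0.004
apply F[30]=-0.810 → step 31: x=0.154, v=0.052, θ=-0.022, ω=0.008
apply F[31]=-0.768 → step 32: x=0.155, v=0.044, θ=-0.022, ω=0.011
apply F[32]=-0.730 → step 33: x=0.156, v=0.037, θ=-0.022, ω=0.014
apply F[33]=-0.693 → step 34: x=0.156, v=0.030, θ=-0.022, ω=0.016
apply F[34]=-0.658 → step 35: x=0.157, v=0.024, θ=-0.021, ω=0.018
apply F[35]=-0.626 → step 36: x=0.157, v=0.018, θ=-0.021, ω=0.020
apply F[36]=-0.595 → step 37: x=0.158, v=0.013, θ=-0.020, ω=0.022
apply F[37]=-0.567 → step 38: x=0.158, v=0.008, θ=-0.020, ω=0.023

Answer: x=0.158, v=0.008, θ=-0.020, ω=0.023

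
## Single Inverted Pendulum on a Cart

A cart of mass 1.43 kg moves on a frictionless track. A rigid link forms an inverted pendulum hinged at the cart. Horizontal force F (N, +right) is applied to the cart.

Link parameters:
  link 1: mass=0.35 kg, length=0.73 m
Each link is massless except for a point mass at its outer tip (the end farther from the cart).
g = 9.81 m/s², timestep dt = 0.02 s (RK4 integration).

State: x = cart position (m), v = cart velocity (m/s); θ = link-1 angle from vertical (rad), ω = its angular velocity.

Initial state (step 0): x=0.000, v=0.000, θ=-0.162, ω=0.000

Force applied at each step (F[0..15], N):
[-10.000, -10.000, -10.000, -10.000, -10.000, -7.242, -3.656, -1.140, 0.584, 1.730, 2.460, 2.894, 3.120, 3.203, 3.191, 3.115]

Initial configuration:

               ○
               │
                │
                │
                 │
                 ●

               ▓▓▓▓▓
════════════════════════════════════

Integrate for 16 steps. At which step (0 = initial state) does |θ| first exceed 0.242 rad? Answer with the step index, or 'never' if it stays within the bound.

Answer: never

Derivation:
apply F[0]=-10.000 → step 1: x=-0.001, v=-0.131, θ=-0.161, ω=0.134
apply F[1]=-10.000 → step 2: x=-0.005, v=-0.263, θ=-0.157, ω=0.270
apply F[2]=-10.000 → step 3: x=-0.012, v=-0.395, θ=-0.150, ω=0.407
apply F[3]=-10.000 → step 4: x=-0.021, v=-0.527, θ=-0.140, ω=0.548
apply F[4]=-10.000 → step 5: x=-0.033, v=-0.660, θ=-0.128, ω=0.693
apply F[5]=-7.242 → step 6: x=-0.047, v=-0.756, θ=-0.113, ω=0.790
apply F[6]=-3.656 → step 7: x=-0.063, v=-0.802, θ=-0.097, ω=0.825
apply F[7]=-1.140 → step 8: x=-0.079, v=-0.814, θ=-0.081, ω=0.817
apply F[8]=+0.584 → step 9: x=-0.095, v=-0.803, θ=-0.065, ω=0.782
apply F[9]=+1.730 → step 10: x=-0.111, v=-0.776, θ=-0.049, ω=0.730
apply F[10]=+2.460 → step 11: x=-0.126, v=-0.739, θ=-0.035, ω=0.669
apply F[11]=+2.894 → step 12: x=-0.140, v=-0.698, θ=-0.023, ω=0.604
apply F[12]=+3.120 → step 13: x=-0.154, v=-0.653, θ=-0.011, ω=0.539
apply F[13]=+3.203 → step 14: x=-0.166, v=-0.608, θ=-0.001, ω=0.475
apply F[14]=+3.191 → step 15: x=-0.178, v=-0.564, θ=0.008, ω=0.415
apply F[15]=+3.115 → step 16: x=-0.189, v=-0.521, θ=0.015, ω=0.360
max |θ| = 0.162 ≤ 0.242 over all 17 states.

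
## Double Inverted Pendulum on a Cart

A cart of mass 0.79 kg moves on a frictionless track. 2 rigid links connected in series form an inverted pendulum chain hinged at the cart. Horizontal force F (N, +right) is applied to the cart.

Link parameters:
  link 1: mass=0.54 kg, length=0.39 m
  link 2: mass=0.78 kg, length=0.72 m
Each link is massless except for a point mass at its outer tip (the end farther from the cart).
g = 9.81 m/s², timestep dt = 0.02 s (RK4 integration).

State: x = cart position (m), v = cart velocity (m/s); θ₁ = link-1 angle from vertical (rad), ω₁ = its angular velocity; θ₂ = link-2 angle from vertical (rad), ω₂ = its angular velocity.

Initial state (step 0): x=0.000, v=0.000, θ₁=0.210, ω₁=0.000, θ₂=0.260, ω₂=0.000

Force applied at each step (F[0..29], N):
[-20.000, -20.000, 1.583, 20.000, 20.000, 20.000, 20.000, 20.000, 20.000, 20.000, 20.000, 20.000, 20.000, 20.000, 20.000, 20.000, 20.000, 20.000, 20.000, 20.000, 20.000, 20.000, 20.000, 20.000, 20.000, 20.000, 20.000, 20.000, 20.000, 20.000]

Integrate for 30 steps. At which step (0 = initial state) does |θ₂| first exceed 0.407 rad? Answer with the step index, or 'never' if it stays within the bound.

Answer: 20

Derivation:
apply F[0]=-20.000 → step 1: x=-0.005, v=-0.532, θ₁=0.224, ω₁=1.428, θ₂=0.260, ω₂=0.011
apply F[1]=-20.000 → step 2: x=-0.021, v=-1.050, θ₁=0.267, ω₁=2.835, θ₂=0.260, ω₂=0.014
apply F[2]=+1.583 → step 3: x=-0.042, v=-1.066, θ₁=0.326, ω₁=3.036, θ₂=0.261, ω₂=0.000
apply F[3]=+20.000 → step 4: x=-0.060, v=-0.704, θ₁=0.380, ω₁=2.424, θ₂=0.260, ω₂=-0.079
apply F[4]=+20.000 → step 5: x=-0.071, v=-0.371, θ₁=0.424, ω₁=1.976, θ₂=0.257, ω₂=-0.208
apply F[5]=+20.000 → step 6: x=-0.075, v=-0.058, θ₁=0.460, ω₁=1.651, θ₂=0.251, ω₂=-0.380
apply F[6]=+20.000 → step 7: x=-0.073, v=0.241, θ₁=0.490, ω₁=1.419, θ₂=0.242, ω₂=-0.588
apply F[7]=+20.000 → step 8: x=-0.065, v=0.532, θ₁=0.517, ω₁=1.259, θ₂=0.228, ω₂=-0.829
apply F[8]=+20.000 → step 9: x=-0.052, v=0.819, θ₁=0.541, ω₁=1.152, θ₂=0.208, ω₂=-1.099
apply F[9]=+20.000 → step 10: x=-0.033, v=1.105, θ₁=0.563, ω₁=1.083, θ₂=0.183, ω₂=-1.396
apply F[10]=+20.000 → step 11: x=-0.008, v=1.394, θ₁=0.584, ω₁=1.035, θ₂=0.152, ω₂=-1.717
apply F[11]=+20.000 → step 12: x=0.023, v=1.687, θ₁=0.605, ω₁=0.993, θ₂=0.115, ω₂=-2.060
apply F[12]=+20.000 → step 13: x=0.060, v=1.988, θ₁=0.624, ω₁=0.938, θ₂=0.070, ω₂=-2.420
apply F[13]=+20.000 → step 14: x=0.103, v=2.298, θ₁=0.642, ω₁=0.852, θ₂=0.018, ω₂=-2.795
apply F[14]=+20.000 → step 15: x=0.152, v=2.618, θ₁=0.658, ω₁=0.715, θ₂=-0.042, ω₂=-3.179
apply F[15]=+20.000 → step 16: x=0.208, v=2.948, θ₁=0.670, ω₁=0.506, θ₂=-0.110, ω₂=-3.571
apply F[16]=+20.000 → step 17: x=0.270, v=3.288, θ₁=0.677, ω₁=0.206, θ₂=-0.185, ω₂=-3.966
apply F[17]=+20.000 → step 18: x=0.339, v=3.639, θ₁=0.678, ω₁=-0.208, θ₂=-0.268, ω₂=-4.363
apply F[18]=+20.000 → step 19: x=0.416, v=4.000, θ₁=0.668, ω₁=-0.760, θ₂=-0.359, ω₂=-4.757
apply F[19]=+20.000 → step 20: x=0.499, v=4.373, θ₁=0.646, ω₁=-1.475, θ₂=-0.458, ω₂=-5.143
apply F[20]=+20.000 → step 21: x=0.591, v=4.764, θ₁=0.608, ω₁=-2.386, θ₂=-0.565, ω₂=-5.506
apply F[21]=+20.000 → step 22: x=0.690, v=5.179, θ₁=0.549, ω₁=-3.530, θ₂=-0.678, ω₂=-5.822
apply F[22]=+20.000 → step 23: x=0.798, v=5.629, θ₁=0.465, ω₁=-4.948, θ₂=-0.797, ω₂=-6.039
apply F[23]=+20.000 → step 24: x=0.915, v=6.128, θ₁=0.349, ω₁=-6.680, θ₂=-0.919, ω₂=-6.069
apply F[24]=+20.000 → step 25: x=1.043, v=6.675, θ₁=0.196, ω₁=-8.731, θ₂=-1.038, ω₂=-5.761
apply F[25]=+20.000 → step 26: x=1.182, v=7.221, θ₁=-0.002, ω₁=-11.006, θ₂=-1.146, ω₂=-4.917
apply F[26]=+20.000 → step 27: x=1.331, v=7.617, θ₁=-0.244, ω₁=-13.216, θ₂=-1.230, ω₂=-3.407
apply F[27]=+20.000 → step 28: x=1.485, v=7.639, θ₁=-0.527, ω₁=-14.958, θ₂=-1.279, ω₂=-1.425
apply F[28]=+20.000 → step 29: x=1.633, v=7.137, θ₁=-0.837, ω₁=-15.938, θ₂=-1.288, ω₂=0.410
apply F[29]=+20.000 → step 30: x=1.767, v=6.218, θ₁=-1.159, ω₁=-16.098, θ₂=-1.268, ω₂=1.370
|θ₂| = 0.458 > 0.407 first at step 20.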